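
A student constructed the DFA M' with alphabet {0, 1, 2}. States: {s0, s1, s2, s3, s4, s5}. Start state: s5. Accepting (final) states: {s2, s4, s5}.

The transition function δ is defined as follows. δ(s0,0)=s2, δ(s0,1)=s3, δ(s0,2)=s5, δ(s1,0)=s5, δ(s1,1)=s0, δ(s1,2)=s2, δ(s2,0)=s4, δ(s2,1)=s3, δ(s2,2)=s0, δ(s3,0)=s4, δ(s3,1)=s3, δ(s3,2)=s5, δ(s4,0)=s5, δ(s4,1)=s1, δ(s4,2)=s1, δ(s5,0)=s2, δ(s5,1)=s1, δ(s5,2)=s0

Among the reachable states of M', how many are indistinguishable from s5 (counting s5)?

3

Initial partition by acceptance: {s2,s4,s5} | {s0,s1,s3}.
No further refinement is possible. Final partition (2 blocks): {s2,s4,s5} | {s0,s1,s3}.
State s5 belongs to the block {s2,s4,s5}, which has 3 states.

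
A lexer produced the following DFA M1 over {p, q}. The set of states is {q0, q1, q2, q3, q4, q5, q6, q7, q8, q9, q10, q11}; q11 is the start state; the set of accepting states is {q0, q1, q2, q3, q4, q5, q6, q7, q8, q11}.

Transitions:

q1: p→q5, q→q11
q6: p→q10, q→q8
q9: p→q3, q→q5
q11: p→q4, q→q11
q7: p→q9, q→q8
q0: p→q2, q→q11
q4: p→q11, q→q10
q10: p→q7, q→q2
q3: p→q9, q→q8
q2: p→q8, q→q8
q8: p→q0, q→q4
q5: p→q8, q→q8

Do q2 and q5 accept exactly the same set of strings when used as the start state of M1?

States {q1,q6} cannot be reached from the start state, so discard them.
Initial partition by acceptance: {q0,q2,q3,q4,q5,q7,q8,q11} | {q9,q10}.
Refine {q0,q2,q3,q4,q5,q7,q8,q11} on symbol p: members go to different blocks, giving {q0,q2,q4,q5,q8,q11} and {q3,q7}.
Split {q0,q2,q4,q5,q8,q11} by δ(·,q) → {q0,q2,q5,q8,q11} and {q4}.
Split {q0,q2,q5,q8,q11} by δ(·,p) → {q0,q2,q5,q8} and {q11}.
Refine {q0,q2,q5,q8} on symbol q: members go to different blocks, giving {q2,q5} and {q0} and {q8}.
No further refinement is possible. Final partition (7 blocks): {q2,q5} | {q9,q10} | {q3,q7} | {q4} | {q11} | {q0} | {q8}.
q2 and q5 lie in the same block of the stable partition, so they are equivalent — no string distinguishes them.

Yes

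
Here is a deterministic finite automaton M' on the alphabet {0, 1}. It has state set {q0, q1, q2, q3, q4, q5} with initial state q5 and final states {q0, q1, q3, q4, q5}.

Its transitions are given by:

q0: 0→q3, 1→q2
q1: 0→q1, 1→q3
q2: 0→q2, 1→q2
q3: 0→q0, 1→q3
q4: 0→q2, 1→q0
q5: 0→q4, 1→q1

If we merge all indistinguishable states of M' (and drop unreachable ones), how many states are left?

All states are reachable from the start state.
Start with accepting vs non-accepting: {q0,q1,q3,q4,q5} | {q2}.
On input 0, block {q0,q1,q3,q4,q5} splits into {q0,q1,q3,q5} and {q4}.
Split {q0,q1,q3,q5} by δ(·,0) → {q0,q1,q3} and {q5}.
Split {q0,q1,q3} by δ(·,1) → {q1,q3} and {q0}.
Split {q1,q3} by δ(·,0) → {q1} and {q3}.
No further refinement is possible. Final partition (6 blocks): {q1} | {q2} | {q4} | {q5} | {q0} | {q3}.

6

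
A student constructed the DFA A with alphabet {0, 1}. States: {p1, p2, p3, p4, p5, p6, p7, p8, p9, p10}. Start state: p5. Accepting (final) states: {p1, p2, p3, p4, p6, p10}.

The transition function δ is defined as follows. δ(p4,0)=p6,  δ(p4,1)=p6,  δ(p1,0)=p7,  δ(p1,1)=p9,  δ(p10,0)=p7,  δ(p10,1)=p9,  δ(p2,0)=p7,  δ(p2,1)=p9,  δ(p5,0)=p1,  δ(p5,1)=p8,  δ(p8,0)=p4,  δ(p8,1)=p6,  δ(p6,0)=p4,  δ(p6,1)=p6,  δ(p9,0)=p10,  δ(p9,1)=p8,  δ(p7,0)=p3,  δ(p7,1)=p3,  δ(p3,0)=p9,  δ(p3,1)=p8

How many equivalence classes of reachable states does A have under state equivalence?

6

States {p2} cannot be reached from the start state, so discard them.
P0 = {p1,p3,p4,p6,p10} | {p5,p7,p8,p9}.
On input 0, block {p1,p3,p4,p6,p10} splits into {p1,p3,p10} and {p4,p6}.
Split {p5,p7,p8,p9} by δ(·,0) → {p5,p7,p9} and {p8}.
On input 1, block {p1,p3,p10} splits into {p1,p10} and {p3}.
Refine {p5,p7,p9} on symbol 0: members go to different blocks, giving {p5,p9} and {p7}.
Stable partition: {p1,p10} | {p5,p9} | {p4,p6} | {p8} | {p3} | {p7} — 6 equivalence classes.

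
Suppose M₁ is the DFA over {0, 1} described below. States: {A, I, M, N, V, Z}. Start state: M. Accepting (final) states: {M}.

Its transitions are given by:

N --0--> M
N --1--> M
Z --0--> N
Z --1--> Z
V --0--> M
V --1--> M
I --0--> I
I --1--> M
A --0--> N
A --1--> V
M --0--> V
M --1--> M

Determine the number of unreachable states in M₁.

4

BFS from M reaches {M, V}; the 4 state(s) A, I, N, Z are never visited.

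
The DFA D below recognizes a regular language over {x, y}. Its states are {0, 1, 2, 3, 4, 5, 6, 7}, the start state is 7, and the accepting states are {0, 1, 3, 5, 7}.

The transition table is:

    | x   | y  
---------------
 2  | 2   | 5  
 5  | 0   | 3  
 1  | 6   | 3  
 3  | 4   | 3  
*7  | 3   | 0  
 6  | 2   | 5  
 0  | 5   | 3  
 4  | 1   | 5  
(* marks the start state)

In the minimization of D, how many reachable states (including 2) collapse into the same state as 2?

Every state is reachable, so we keep all 8.
Start with accepting vs non-accepting: {0,1,3,5,7} | {2,4,6}.
On input x, block {0,1,3,5,7} splits into {0,5,7} and {1,3}.
Split {0,5,7} by δ(·,x) → {0,5} and {7}.
Split {2,4,6} by δ(·,x) → {2,6} and {4}.
Split {1,3} by δ(·,x) → {1} and {3}.
Stable partition: {0,5} | {2,6} | {1} | {7} | {4} | {3} — 6 equivalence classes.
State 2 belongs to the block {2,6}, which has 2 states.

2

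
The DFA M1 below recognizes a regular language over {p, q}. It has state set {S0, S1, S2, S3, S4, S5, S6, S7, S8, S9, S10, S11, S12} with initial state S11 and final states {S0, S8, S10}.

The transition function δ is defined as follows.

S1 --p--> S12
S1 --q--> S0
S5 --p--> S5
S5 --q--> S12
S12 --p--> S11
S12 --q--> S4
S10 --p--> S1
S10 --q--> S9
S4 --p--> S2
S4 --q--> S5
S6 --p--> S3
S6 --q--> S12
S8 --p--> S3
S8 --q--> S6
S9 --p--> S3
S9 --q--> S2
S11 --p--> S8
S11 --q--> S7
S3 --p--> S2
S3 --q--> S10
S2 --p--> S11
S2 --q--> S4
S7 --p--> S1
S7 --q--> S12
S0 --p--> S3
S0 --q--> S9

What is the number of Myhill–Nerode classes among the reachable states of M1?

Start with accepting vs non-accepting: {S0,S8,S10} | {S1,S2,S3,S4,S5,S6,S7,S9,S11,S12}.
Split {S1,S2,S3,S4,S5,S6,S7,S9,S11,S12} by δ(·,p) → {S1,S2,S3,S4,S5,S6,S7,S9,S12} and {S11}.
Refine {S1,S2,S3,S4,S5,S6,S7,S9,S12} on symbol p: members go to different blocks, giving {S1,S3,S4,S5,S6,S7,S9} and {S2,S12}.
Refine {S1,S3,S4,S5,S6,S7,S9} on symbol p: members go to different blocks, giving {S5,S6,S7,S9} and {S1,S3,S4}.
Split {S5,S6,S7,S9} by δ(·,p) → {S6,S7,S9} and {S5}.
Split {S1,S3,S4} by δ(·,q) → {S1,S3} and {S4}.
No further refinement is possible. Final partition (7 blocks): {S0,S8,S10} | {S6,S7,S9} | {S11} | {S2,S12} | {S1,S3} | {S5} | {S4}.

7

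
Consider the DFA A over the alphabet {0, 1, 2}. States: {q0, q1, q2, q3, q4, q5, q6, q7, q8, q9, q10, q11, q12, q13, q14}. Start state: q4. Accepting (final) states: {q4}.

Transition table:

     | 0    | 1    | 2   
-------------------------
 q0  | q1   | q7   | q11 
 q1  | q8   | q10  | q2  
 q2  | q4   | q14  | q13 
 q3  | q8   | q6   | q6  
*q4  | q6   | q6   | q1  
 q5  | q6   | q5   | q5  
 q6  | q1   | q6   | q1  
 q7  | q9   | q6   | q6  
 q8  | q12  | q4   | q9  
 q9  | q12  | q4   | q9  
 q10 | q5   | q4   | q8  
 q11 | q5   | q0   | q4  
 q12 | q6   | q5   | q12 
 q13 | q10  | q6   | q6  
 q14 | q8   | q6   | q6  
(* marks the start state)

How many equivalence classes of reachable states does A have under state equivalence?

7

First remove the unreachable states {q0,q3,q7,q11}; 11 states remain.
Initial partition by acceptance: {q4} | {q1,q2,q5,q6,q8,q9,q10,q12,q13,q14}.
Split {q1,q2,q5,q6,q8,q9,q10,q12,q13,q14} by δ(·,0) → {q1,q5,q6,q8,q9,q10,q12,q13,q14} and {q2}.
Refine {q1,q5,q6,q8,q9,q10,q12,q13,q14} on symbol 1: members go to different blocks, giving {q1,q5,q6,q12,q13,q14} and {q8,q9,q10}.
Refine {q1,q5,q6,q12,q13,q14} on symbol 0: members go to different blocks, giving {q1,q13,q14} and {q5,q6,q12}.
Split {q1,q13,q14} by δ(·,1) → {q13,q14} and {q1}.
Refine {q5,q6,q12} on symbol 0: members go to different blocks, giving {q5,q12} and {q6}.
The partition is now stable with 7 blocks: {q4} | {q13,q14} | {q2} | {q8,q9,q10} | {q5,q12} | {q1} | {q6}.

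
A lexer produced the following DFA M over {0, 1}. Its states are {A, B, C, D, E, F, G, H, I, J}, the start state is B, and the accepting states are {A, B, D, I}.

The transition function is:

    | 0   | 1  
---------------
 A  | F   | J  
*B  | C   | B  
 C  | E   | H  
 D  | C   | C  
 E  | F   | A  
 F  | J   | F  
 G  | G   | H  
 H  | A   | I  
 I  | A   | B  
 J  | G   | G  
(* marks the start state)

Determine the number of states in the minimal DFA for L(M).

First remove the unreachable states {D}; 9 states remain.
P0 = {A,B,I} | {C,E,F,G,H,J}.
Refine {A,B,I} on symbol 0: members go to different blocks, giving {A,B} and {I}.
On input 1, block {A,B} splits into {A} and {B}.
Split {C,E,F,G,H,J} by δ(·,0) → {C,E,F,G,J} and {H}.
On input 1, block {C,E,F,G,J} splits into {C,G} and {F,J} and {E}.
Split {C,G} by δ(·,0) → {C} and {G}.
Refine {F,J} on symbol 0: members go to different blocks, giving {F} and {J}.
No further refinement is possible. Final partition (9 blocks): {A} | {C} | {I} | {B} | {H} | {F} | {E} | {G} | {J}.

9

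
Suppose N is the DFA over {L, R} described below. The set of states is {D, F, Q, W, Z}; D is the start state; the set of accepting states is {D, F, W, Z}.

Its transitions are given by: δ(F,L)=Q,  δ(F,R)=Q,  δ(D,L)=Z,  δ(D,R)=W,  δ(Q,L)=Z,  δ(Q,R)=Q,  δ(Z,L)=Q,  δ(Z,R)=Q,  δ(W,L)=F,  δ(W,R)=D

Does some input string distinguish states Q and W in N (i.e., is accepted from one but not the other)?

Yes

P0 = {D,F,W,Z} | {Q}.
Refine {D,F,W,Z} on symbol L: members go to different blocks, giving {F,Z} and {D,W}.
Stable partition: {F,Z} | {Q} | {D,W} — 3 equivalence classes.
Q and W end up in different blocks, so they are distinguishable. For instance, the string 'ε' is accepted from only W.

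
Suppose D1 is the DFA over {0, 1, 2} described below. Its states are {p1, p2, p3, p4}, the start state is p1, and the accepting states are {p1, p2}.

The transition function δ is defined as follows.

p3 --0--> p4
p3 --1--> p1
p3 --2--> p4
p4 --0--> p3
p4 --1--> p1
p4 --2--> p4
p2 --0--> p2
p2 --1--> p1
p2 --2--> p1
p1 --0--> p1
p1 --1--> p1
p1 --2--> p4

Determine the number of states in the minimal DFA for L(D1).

First remove the unreachable states {p2}; 3 states remain.
Start with accepting vs non-accepting: {p1} | {p3,p4}.
No further refinement is possible. Final partition (2 blocks): {p1} | {p3,p4}.

2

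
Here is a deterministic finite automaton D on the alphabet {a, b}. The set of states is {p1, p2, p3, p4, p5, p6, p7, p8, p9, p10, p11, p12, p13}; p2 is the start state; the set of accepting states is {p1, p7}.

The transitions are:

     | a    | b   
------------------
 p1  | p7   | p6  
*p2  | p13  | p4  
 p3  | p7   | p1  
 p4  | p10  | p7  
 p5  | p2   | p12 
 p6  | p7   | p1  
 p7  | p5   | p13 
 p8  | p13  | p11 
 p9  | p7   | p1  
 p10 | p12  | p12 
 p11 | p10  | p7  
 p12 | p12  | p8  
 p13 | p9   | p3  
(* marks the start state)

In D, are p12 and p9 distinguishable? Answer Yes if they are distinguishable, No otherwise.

Yes

Initial partition by acceptance: {p1,p7} | {p2,p3,p4,p5,p6,p8,p9,p10,p11,p12,p13}.
Split {p1,p7} by δ(·,a) → {p1} and {p7}.
Split {p2,p3,p4,p5,p6,p8,p9,p10,p11,p12,p13} by δ(·,a) → {p2,p4,p5,p8,p10,p11,p12,p13} and {p3,p6,p9}.
Refine {p2,p4,p5,p8,p10,p11,p12,p13} on symbol a: members go to different blocks, giving {p2,p4,p5,p8,p10,p11,p12} and {p13}.
Refine {p2,p4,p5,p8,p10,p11,p12} on symbol a: members go to different blocks, giving {p4,p5,p10,p11,p12} and {p2,p8}.
On input a, block {p4,p5,p10,p11,p12} splits into {p4,p10,p11,p12} and {p5}.
Split {p4,p10,p11,p12} by δ(·,b) → {p4,p11} and {p10} and {p12}.
The partition is now stable with 9 blocks: {p1} | {p4,p11} | {p7} | {p3,p6,p9} | {p13} | {p2,p8} | {p5} | {p10} | {p12}.
p12 and p9 end up in different blocks, so they are distinguishable. For instance, the string 'a' is accepted from only p9.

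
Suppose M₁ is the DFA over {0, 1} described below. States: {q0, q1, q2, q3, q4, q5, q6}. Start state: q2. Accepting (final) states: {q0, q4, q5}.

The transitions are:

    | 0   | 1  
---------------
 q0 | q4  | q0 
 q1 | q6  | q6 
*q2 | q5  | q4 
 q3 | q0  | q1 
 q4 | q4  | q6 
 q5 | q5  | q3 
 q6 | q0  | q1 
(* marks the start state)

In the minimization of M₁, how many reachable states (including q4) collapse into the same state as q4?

2

Every state is reachable, so we keep all 7.
Start with accepting vs non-accepting: {q0,q4,q5} | {q1,q2,q3,q6}.
Split {q0,q4,q5} by δ(·,1) → {q4,q5} and {q0}.
On input 0, block {q1,q2,q3,q6} splits into {q3,q6} and {q1} and {q2}.
No further refinement is possible. Final partition (5 blocks): {q4,q5} | {q3,q6} | {q0} | {q1} | {q2}.
The equivalence class containing q4 is {q4,q5}, of size 2.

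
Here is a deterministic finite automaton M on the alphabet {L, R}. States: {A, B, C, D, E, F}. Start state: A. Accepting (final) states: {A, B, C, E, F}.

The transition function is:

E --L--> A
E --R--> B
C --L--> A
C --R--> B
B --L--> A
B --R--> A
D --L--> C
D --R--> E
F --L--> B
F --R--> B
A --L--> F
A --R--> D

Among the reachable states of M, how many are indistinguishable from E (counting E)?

P0 = {A,B,C,E,F} | {D}.
Refine {A,B,C,E,F} on symbol R: members go to different blocks, giving {B,C,E,F} and {A}.
Split {B,C,E,F} by δ(·,L) → {B,C,E} and {F}.
Refine {B,C,E} on symbol R: members go to different blocks, giving {C,E} and {B}.
The partition is now stable with 5 blocks: {C,E} | {D} | {A} | {F} | {B}.
The equivalence class containing E is {C,E}, of size 2.

2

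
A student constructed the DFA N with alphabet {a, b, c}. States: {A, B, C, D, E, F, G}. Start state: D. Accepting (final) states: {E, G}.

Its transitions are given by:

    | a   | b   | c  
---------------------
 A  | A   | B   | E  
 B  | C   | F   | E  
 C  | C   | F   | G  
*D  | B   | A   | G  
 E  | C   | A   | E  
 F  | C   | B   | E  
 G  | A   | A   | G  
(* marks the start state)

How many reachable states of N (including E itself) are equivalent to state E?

Every state is reachable, so we keep all 7.
Initial partition by acceptance: {E,G} | {A,B,C,D,F}.
No further refinement is possible. Final partition (2 blocks): {E,G} | {A,B,C,D,F}.
State E belongs to the block {E,G}, which has 2 states.

2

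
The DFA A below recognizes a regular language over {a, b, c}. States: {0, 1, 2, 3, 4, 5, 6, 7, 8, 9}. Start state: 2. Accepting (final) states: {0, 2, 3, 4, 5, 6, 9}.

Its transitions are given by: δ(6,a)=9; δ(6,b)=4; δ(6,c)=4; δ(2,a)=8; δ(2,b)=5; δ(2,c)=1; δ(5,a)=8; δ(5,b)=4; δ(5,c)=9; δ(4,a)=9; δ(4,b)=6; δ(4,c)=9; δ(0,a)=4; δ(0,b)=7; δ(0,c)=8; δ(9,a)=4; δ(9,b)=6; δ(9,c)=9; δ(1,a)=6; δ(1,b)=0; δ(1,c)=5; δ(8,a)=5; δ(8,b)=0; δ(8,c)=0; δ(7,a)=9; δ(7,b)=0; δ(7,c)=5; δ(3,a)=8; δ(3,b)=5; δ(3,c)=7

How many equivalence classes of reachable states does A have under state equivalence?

6

Reachable states from the start: {0,1,2,4,5,6,7,8,9}. Unreachable: {3} — drop them.
Initial partition by acceptance: {0,2,4,5,6,9} | {1,7,8}.
On input a, block {0,2,4,5,6,9} splits into {0,4,6,9} and {2,5}.
On input b, block {0,4,6,9} splits into {4,6,9} and {0}.
Split {1,7,8} by δ(·,a) → {1,7} and {8}.
Split {2,5} by δ(·,b) → {2} and {5}.
No further refinement is possible. Final partition (6 blocks): {4,6,9} | {1,7} | {2} | {0} | {8} | {5}.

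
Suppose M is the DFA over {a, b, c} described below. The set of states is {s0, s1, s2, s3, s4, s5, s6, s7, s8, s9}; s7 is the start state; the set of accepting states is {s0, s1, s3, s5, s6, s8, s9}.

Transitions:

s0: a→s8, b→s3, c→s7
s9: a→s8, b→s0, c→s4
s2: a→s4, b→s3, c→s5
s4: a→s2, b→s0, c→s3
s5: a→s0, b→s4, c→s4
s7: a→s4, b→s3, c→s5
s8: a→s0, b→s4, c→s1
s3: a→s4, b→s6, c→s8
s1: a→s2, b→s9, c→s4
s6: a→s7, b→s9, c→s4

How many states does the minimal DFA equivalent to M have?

8

All states are reachable from the start state.
Start with accepting vs non-accepting: {s0,s1,s3,s5,s6,s8,s9} | {s2,s4,s7}.
Split {s0,s1,s3,s5,s6,s8,s9} by δ(·,a) → {s0,s5,s8,s9} and {s1,s3,s6}.
On input b, block {s0,s5,s8,s9} splits into {s5,s8} and {s0} and {s9}.
Split {s5,s8} by δ(·,c) → {s5} and {s8}.
On input b, block {s2,s4,s7} splits into {s2,s7} and {s4}.
Split {s1,s3,s6} by δ(·,a) → {s1,s6} and {s3}.
No further refinement is possible. Final partition (8 blocks): {s5} | {s2,s7} | {s1,s6} | {s0} | {s9} | {s8} | {s4} | {s3}.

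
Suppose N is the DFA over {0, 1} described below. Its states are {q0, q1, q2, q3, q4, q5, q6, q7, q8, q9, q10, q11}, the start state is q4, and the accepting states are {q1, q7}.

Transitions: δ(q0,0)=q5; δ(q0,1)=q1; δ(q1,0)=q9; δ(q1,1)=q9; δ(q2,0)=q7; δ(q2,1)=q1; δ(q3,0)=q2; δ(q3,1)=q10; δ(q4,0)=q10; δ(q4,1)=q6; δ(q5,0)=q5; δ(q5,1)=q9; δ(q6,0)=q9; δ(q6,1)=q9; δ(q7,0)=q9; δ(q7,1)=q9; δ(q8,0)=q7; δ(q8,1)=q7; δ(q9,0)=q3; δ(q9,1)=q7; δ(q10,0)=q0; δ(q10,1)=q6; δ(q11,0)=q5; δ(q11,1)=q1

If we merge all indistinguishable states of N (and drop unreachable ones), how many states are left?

Reachable states from the start: {q0,q1,q2,q3,q4,q5,q6,q7,q9,q10}. Unreachable: {q8,q11} — drop them.
Start with accepting vs non-accepting: {q1,q7} | {q0,q2,q3,q4,q5,q6,q9,q10}.
Split {q0,q2,q3,q4,q5,q6,q9,q10} by δ(·,0) → {q0,q3,q4,q5,q6,q9,q10} and {q2}.
Split {q0,q3,q4,q5,q6,q9,q10} by δ(·,0) → {q0,q4,q5,q6,q9,q10} and {q3}.
Refine {q0,q4,q5,q6,q9,q10} on symbol 0: members go to different blocks, giving {q0,q4,q5,q6,q10} and {q9}.
On input 0, block {q0,q4,q5,q6,q10} splits into {q0,q4,q5,q10} and {q6}.
Split {q0,q4,q5,q10} by δ(·,1) → {q4,q10} and {q0} and {q5}.
Refine {q4,q10} on symbol 0: members go to different blocks, giving {q4} and {q10}.
Stable partition: {q1,q7} | {q4} | {q2} | {q3} | {q9} | {q6} | {q0} | {q5} | {q10} — 9 equivalence classes.

9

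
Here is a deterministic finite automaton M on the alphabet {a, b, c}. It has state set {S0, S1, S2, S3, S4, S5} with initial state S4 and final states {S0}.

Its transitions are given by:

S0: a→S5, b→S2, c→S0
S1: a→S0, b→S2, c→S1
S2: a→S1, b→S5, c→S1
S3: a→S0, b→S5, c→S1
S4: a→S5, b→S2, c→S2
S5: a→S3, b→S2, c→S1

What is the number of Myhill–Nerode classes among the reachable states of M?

4

All states are reachable from the start state.
P0 = {S0} | {S1,S2,S3,S4,S5}.
On input a, block {S1,S2,S3,S4,S5} splits into {S2,S4,S5} and {S1,S3}.
Split {S2,S4,S5} by δ(·,a) → {S2,S5} and {S4}.
Stable partition: {S0} | {S2,S5} | {S1,S3} | {S4} — 4 equivalence classes.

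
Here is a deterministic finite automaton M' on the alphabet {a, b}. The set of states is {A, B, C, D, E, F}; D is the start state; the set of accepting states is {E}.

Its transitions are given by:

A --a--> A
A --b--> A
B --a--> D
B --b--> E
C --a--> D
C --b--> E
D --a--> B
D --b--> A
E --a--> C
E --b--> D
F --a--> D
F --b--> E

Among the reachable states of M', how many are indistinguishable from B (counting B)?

2

Reachable states from the start: {A,B,C,D,E}. Unreachable: {F} — drop them.
P0 = {E} | {A,B,C,D}.
Refine {A,B,C,D} on symbol b: members go to different blocks, giving {A,D} and {B,C}.
Refine {A,D} on symbol a: members go to different blocks, giving {A} and {D}.
Stable partition: {E} | {A} | {B,C} | {D} — 4 equivalence classes.
State B belongs to the block {B,C}, which has 2 states.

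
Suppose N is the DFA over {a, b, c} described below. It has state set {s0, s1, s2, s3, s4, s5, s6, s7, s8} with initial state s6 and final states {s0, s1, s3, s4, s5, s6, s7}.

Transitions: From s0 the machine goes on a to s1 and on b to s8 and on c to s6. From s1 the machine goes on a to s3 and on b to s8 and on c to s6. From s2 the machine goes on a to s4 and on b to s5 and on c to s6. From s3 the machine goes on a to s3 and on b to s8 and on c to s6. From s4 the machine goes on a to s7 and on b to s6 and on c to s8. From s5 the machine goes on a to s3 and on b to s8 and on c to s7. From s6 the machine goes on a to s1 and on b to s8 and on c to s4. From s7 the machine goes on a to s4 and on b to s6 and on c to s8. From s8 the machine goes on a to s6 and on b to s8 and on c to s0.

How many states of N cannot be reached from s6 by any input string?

2

Starting at s6 and following transitions, the reachable set is {s0, s1, s3, s4, s6, s7, s8}. That leaves s2, s5 unreachable — 2 in total.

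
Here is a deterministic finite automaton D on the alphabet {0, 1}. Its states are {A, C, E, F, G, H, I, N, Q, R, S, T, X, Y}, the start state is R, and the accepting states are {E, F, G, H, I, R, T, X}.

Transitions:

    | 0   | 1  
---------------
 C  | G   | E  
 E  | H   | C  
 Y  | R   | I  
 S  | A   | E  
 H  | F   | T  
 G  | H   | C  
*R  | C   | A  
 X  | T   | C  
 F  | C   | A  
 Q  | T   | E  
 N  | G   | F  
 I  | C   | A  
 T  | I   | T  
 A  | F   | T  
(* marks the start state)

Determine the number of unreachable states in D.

5

BFS from R reaches {A, C, E, F, G, H, I, R, T}; the 5 state(s) N, Q, S, X, Y are never visited.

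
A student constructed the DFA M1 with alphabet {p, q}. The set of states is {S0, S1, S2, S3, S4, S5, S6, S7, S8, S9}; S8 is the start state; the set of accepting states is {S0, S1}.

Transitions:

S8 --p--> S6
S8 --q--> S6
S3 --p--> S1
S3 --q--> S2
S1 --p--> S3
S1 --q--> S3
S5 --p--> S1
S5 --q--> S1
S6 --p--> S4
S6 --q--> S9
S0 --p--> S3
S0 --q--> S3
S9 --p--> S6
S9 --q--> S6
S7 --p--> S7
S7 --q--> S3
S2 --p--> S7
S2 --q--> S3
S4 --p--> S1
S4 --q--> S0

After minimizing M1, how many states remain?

6

Reachable states from the start: {S0,S1,S2,S3,S4,S6,S7,S8,S9}. Unreachable: {S5} — drop them.
P0 = {S0,S1} | {S2,S3,S4,S6,S7,S8,S9}.
On input p, block {S2,S3,S4,S6,S7,S8,S9} splits into {S2,S6,S7,S8,S9} and {S3,S4}.
On input p, block {S2,S6,S7,S8,S9} splits into {S2,S7,S8,S9} and {S6}.
Refine {S2,S7,S8,S9} on symbol p: members go to different blocks, giving {S2,S7} and {S8,S9}.
Refine {S3,S4} on symbol q: members go to different blocks, giving {S3} and {S4}.
The partition is now stable with 6 blocks: {S0,S1} | {S2,S7} | {S3} | {S6} | {S8,S9} | {S4}.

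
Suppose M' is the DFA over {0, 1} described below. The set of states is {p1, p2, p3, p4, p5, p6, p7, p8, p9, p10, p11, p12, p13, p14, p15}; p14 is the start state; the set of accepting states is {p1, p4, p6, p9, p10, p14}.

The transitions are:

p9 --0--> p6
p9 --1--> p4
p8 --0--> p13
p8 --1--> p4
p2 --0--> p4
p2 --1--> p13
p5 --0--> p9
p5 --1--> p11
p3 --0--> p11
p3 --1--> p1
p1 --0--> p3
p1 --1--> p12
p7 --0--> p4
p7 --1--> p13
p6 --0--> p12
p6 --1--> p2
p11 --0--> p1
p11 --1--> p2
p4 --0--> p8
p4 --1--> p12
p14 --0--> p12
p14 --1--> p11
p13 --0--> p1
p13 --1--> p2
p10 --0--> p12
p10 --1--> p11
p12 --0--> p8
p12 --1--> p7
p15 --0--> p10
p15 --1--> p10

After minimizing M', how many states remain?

Reachable states from the start: {p1,p2,p3,p4,p7,p8,p11,p12,p13,p14}. Unreachable: {p5,p6,p9,p10,p15} — drop them.
P0 = {p1,p4,p14} | {p2,p3,p7,p8,p11,p12,p13}.
On input 0, block {p2,p3,p7,p8,p11,p12,p13} splits into {p2,p7,p11,p13} and {p3,p8,p12}.
On input 1, block {p1,p4,p14} splits into {p1,p4} and {p14}.
Split {p3,p8,p12} by δ(·,0) → {p3,p8} and {p12}.
No further refinement is possible. Final partition (5 blocks): {p1,p4} | {p2,p7,p11,p13} | {p3,p8} | {p14} | {p12}.

5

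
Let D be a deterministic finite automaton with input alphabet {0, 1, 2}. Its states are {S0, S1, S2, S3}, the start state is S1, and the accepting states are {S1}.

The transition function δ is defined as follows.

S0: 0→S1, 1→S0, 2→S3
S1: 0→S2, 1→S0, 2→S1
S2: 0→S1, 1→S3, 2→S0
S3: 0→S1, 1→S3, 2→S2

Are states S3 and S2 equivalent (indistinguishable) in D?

Every state is reachable, so we keep all 4.
Initial partition by acceptance: {S1} | {S0,S2,S3}.
No further refinement is possible. Final partition (2 blocks): {S1} | {S0,S2,S3}.
S3 and S2 lie in the same block of the stable partition, so they are equivalent — no string distinguishes them.

Yes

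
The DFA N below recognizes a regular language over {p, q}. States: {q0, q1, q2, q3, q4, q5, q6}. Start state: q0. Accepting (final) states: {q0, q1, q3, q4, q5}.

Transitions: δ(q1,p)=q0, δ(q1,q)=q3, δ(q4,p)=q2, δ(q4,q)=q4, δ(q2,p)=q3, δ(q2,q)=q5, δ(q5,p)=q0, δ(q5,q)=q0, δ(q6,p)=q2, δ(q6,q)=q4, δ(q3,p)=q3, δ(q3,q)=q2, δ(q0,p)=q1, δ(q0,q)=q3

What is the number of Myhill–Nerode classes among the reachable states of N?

4

States {q4,q6} cannot be reached from the start state, so discard them.
Start with accepting vs non-accepting: {q0,q1,q3,q5} | {q2}.
On input q, block {q0,q1,q3,q5} splits into {q0,q1,q5} and {q3}.
Refine {q0,q1,q5} on symbol q: members go to different blocks, giving {q0,q1} and {q5}.
No further refinement is possible. Final partition (4 blocks): {q0,q1} | {q2} | {q3} | {q5}.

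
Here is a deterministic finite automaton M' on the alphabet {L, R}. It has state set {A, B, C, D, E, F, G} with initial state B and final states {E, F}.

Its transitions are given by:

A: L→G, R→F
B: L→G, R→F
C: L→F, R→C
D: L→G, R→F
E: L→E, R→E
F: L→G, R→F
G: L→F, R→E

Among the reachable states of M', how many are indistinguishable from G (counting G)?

1

Reachable states from the start: {B,E,F,G}. Unreachable: {A,C,D} — drop them.
Initial partition by acceptance: {E,F} | {B,G}.
Split {E,F} by δ(·,L) → {E} and {F}.
Split {B,G} by δ(·,L) → {B} and {G}.
Stable partition: {E} | {B} | {F} | {G} — 4 equivalence classes.
State G belongs to the block {G}, which has 1 states.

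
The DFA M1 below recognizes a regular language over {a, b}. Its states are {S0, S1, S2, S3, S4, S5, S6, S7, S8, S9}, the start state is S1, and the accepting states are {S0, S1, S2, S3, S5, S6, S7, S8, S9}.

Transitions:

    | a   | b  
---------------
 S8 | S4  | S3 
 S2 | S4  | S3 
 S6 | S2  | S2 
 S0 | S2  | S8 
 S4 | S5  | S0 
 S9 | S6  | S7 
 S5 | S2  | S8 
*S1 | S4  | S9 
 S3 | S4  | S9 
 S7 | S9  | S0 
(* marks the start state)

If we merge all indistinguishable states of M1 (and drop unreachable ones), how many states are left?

6

P0 = {S0,S1,S2,S3,S5,S6,S7,S8,S9} | {S4}.
On input a, block {S0,S1,S2,S3,S5,S6,S7,S8,S9} splits into {S0,S5,S6,S7,S9} and {S1,S2,S3,S8}.
Split {S0,S5,S6,S7,S9} by δ(·,a) → {S0,S5,S6} and {S7,S9}.
Split {S1,S2,S3,S8} by δ(·,b) → {S1,S3} and {S2,S8}.
Refine {S7,S9} on symbol a: members go to different blocks, giving {S7} and {S9}.
The partition is now stable with 6 blocks: {S0,S5,S6} | {S4} | {S1,S3} | {S7} | {S2,S8} | {S9}.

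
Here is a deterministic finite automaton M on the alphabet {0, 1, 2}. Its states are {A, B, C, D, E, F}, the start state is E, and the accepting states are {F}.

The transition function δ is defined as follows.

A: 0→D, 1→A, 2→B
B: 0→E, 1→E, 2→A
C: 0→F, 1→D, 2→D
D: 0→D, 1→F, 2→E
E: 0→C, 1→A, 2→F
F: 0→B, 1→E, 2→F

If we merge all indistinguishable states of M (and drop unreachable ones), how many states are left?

Initial partition by acceptance: {F} | {A,B,C,D,E}.
On input 0, block {A,B,C,D,E} splits into {A,B,D,E} and {C}.
On input 0, block {A,B,D,E} splits into {A,B,D} and {E}.
On input 0, block {A,B,D} splits into {A,D} and {B}.
Refine {A,D} on symbol 1: members go to different blocks, giving {A} and {D}.
No further refinement is possible. Final partition (6 blocks): {F} | {A} | {C} | {E} | {B} | {D}.

6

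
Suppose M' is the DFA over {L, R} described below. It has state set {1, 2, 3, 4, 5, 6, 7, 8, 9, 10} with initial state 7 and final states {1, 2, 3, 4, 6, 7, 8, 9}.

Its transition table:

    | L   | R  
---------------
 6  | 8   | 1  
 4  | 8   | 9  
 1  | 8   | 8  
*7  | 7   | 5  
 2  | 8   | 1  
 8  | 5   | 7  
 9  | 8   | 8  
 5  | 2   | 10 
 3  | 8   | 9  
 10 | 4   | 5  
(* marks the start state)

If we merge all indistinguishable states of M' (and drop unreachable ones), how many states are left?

Reachable states from the start: {1,2,4,5,7,8,9,10}. Unreachable: {3,6} — drop them.
P0 = {1,2,4,7,8,9} | {5,10}.
Split {1,2,4,7,8,9} by δ(·,L) → {1,2,4,7,9} and {8}.
Split {1,2,4,7,9} by δ(·,L) → {1,2,4,9} and {7}.
Refine {1,2,4,9} on symbol R: members go to different blocks, giving {1,9} and {2,4}.
The partition is now stable with 5 blocks: {1,9} | {5,10} | {8} | {7} | {2,4}.

5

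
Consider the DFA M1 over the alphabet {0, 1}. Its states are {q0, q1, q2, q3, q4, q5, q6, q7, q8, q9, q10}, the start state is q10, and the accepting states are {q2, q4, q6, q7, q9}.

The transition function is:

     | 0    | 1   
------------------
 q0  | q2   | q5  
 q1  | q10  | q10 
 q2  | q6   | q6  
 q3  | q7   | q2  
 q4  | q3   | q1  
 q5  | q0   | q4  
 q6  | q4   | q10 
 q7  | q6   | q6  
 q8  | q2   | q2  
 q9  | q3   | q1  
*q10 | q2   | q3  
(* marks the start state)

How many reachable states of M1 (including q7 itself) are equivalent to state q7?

2

Reachable states from the start: {q1,q2,q3,q4,q6,q7,q10}. Unreachable: {q0,q5,q8,q9} — drop them.
P0 = {q2,q4,q6,q7} | {q1,q3,q10}.
Refine {q2,q4,q6,q7} on symbol 0: members go to different blocks, giving {q2,q6,q7} and {q4}.
On input 0, block {q2,q6,q7} splits into {q2,q7} and {q6}.
Split {q1,q3,q10} by δ(·,0) → {q3,q10} and {q1}.
Refine {q3,q10} on symbol 1: members go to different blocks, giving {q3} and {q10}.
No further refinement is possible. Final partition (6 blocks): {q2,q7} | {q3} | {q4} | {q6} | {q1} | {q10}.
The equivalence class containing q7 is {q2,q7}, of size 2.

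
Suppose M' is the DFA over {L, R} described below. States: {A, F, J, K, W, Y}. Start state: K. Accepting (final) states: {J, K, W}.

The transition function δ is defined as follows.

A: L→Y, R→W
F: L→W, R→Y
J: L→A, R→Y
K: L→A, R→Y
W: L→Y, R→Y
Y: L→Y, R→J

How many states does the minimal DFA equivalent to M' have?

2

States {F} cannot be reached from the start state, so discard them.
Start with accepting vs non-accepting: {J,K,W} | {A,Y}.
No further refinement is possible. Final partition (2 blocks): {J,K,W} | {A,Y}.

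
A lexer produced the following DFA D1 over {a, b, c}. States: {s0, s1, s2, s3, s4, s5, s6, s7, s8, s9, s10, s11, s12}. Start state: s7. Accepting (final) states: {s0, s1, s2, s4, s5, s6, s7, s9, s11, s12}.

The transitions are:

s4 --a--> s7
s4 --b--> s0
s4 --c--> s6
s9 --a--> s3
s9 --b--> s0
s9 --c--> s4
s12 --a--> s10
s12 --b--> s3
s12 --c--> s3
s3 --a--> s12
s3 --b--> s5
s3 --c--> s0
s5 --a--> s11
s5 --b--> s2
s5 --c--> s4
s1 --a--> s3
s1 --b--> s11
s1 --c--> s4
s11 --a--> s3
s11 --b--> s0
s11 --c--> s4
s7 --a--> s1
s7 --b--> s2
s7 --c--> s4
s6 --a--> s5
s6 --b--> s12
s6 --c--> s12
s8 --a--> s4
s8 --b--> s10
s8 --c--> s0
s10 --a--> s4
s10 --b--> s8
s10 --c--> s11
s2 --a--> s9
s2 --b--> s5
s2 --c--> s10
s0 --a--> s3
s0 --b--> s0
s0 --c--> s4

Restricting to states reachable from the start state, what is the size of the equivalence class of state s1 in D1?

4

All states are reachable from the start state.
Start with accepting vs non-accepting: {s0,s1,s2,s4,s5,s6,s7,s9,s11,s12} | {s3,s8,s10}.
Refine {s0,s1,s2,s4,s5,s6,s7,s9,s11,s12} on symbol a: members go to different blocks, giving {s0,s1,s9,s11,s12} and {s2,s4,s5,s6,s7}.
Refine {s0,s1,s9,s11,s12} on symbol b: members go to different blocks, giving {s0,s1,s9,s11} and {s12}.
Refine {s3,s8,s10} on symbol a: members go to different blocks, giving {s8,s10} and {s3}.
Refine {s2,s4,s5,s6,s7} on symbol a: members go to different blocks, giving {s2,s5,s7} and {s4,s6}.
Refine {s2,s5,s7} on symbol c: members go to different blocks, giving {s5,s7} and {s2}.
Refine {s4,s6} on symbol b: members go to different blocks, giving {s4} and {s6}.
Stable partition: {s0,s1,s9,s11} | {s8,s10} | {s5,s7} | {s12} | {s3} | {s4} | {s2} | {s6} — 8 equivalence classes.
State s1 belongs to the block {s0,s1,s9,s11}, which has 4 states.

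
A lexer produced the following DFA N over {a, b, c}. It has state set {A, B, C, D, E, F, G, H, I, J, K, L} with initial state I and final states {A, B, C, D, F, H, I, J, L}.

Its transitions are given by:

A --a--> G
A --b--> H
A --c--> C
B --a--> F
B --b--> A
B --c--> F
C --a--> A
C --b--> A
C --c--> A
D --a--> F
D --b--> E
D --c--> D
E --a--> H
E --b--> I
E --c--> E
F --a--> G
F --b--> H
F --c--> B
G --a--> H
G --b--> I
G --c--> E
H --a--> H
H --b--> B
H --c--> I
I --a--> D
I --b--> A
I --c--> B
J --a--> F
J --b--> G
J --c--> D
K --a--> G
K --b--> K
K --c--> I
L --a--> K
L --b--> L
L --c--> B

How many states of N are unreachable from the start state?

Starting at I and following transitions, the reachable set is {A, B, C, D, E, F, G, H, I}. That leaves J, K, L unreachable — 3 in total.

3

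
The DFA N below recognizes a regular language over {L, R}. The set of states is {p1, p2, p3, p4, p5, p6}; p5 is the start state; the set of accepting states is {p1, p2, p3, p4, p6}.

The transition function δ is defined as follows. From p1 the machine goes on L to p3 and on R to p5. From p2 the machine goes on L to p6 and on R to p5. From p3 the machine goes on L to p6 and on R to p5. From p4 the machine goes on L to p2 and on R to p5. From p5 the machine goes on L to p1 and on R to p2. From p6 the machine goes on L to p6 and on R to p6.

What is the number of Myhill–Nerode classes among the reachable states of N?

First remove the unreachable states {p4}; 5 states remain.
P0 = {p1,p2,p3,p6} | {p5}.
Split {p1,p2,p3,p6} by δ(·,R) → {p1,p2,p3} and {p6}.
Split {p1,p2,p3} by δ(·,L) → {p2,p3} and {p1}.
The partition is now stable with 4 blocks: {p2,p3} | {p5} | {p6} | {p1}.

4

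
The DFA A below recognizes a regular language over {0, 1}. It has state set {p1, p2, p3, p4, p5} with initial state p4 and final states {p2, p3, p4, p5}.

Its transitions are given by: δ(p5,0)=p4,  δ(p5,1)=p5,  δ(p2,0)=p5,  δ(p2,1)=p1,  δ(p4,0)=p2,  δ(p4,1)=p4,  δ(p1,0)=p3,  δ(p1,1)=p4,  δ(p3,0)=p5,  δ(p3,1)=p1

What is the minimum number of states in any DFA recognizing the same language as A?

4

Every state is reachable, so we keep all 5.
P0 = {p2,p3,p4,p5} | {p1}.
Split {p2,p3,p4,p5} by δ(·,1) → {p2,p3} and {p4,p5}.
Refine {p4,p5} on symbol 0: members go to different blocks, giving {p4} and {p5}.
The partition is now stable with 4 blocks: {p2,p3} | {p1} | {p4} | {p5}.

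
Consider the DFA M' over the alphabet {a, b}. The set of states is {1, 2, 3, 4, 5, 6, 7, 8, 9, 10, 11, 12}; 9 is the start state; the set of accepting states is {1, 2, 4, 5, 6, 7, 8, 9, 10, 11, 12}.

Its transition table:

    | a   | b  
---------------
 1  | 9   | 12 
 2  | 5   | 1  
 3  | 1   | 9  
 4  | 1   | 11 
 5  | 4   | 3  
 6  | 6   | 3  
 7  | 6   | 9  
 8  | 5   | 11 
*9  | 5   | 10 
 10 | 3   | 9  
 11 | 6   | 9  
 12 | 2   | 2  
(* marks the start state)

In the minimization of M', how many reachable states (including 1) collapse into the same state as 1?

1

States {7,8} cannot be reached from the start state, so discard them.
P0 = {1,2,4,5,6,9,10,11,12} | {3}.
On input a, block {1,2,4,5,6,9,10,11,12} splits into {1,2,4,5,6,9,11,12} and {10}.
Split {1,2,4,5,6,9,11,12} by δ(·,b) → {1,2,4,11,12} and {5,6} and {9}.
Refine {1,2,4,11,12} on symbol a: members go to different blocks, giving {2,11} and {4,12} and {1}.
Split {2,11} by δ(·,b) → {2} and {11}.
Split {5,6} by δ(·,a) → {5} and {6}.
On input a, block {4,12} splits into {4} and {12}.
Stable partition: {2} | {3} | {10} | {5} | {9} | {4} | {1} | {11} | {6} | {12} — 10 equivalence classes.
The equivalence class containing 1 is {1}, of size 1.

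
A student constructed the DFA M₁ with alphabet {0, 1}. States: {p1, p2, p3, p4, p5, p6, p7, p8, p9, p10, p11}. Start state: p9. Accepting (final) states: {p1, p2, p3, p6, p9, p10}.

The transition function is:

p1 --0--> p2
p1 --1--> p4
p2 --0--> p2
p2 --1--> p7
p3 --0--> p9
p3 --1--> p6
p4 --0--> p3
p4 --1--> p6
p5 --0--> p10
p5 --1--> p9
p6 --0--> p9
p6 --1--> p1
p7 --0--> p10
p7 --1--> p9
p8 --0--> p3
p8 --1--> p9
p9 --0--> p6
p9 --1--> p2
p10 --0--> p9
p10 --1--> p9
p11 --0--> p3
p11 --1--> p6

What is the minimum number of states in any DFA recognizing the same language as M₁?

Reachable states from the start: {p1,p2,p3,p4,p6,p7,p9,p10}. Unreachable: {p5,p8,p11} — drop them.
Initial partition by acceptance: {p1,p2,p3,p6,p9,p10} | {p4,p7}.
On input 1, block {p1,p2,p3,p6,p9,p10} splits into {p3,p6,p9,p10} and {p1,p2}.
Refine {p3,p6,p9,p10} on symbol 1: members go to different blocks, giving {p3,p10} and {p6,p9}.
Stable partition: {p3,p10} | {p4,p7} | {p1,p2} | {p6,p9} — 4 equivalence classes.

4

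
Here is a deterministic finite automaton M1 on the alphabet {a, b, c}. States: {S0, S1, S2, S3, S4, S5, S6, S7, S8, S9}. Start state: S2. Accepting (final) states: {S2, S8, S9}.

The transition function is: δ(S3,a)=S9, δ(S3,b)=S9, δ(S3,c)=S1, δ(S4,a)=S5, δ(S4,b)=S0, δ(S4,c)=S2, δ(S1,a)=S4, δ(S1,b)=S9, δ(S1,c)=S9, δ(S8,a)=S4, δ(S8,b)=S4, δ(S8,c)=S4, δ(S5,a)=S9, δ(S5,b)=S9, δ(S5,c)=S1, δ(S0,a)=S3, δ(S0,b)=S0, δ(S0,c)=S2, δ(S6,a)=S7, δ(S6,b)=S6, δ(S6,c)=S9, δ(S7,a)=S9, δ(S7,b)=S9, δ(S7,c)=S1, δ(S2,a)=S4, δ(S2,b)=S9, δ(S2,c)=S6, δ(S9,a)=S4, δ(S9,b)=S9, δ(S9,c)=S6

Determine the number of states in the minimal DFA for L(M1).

4

Reachable states from the start: {S0,S1,S2,S3,S4,S5,S6,S7,S9}. Unreachable: {S8} — drop them.
Initial partition by acceptance: {S2,S9} | {S0,S1,S3,S4,S5,S6,S7}.
On input a, block {S0,S1,S3,S4,S5,S6,S7} splits into {S0,S1,S4,S6} and {S3,S5,S7}.
On input a, block {S0,S1,S4,S6} splits into {S0,S4,S6} and {S1}.
The partition is now stable with 4 blocks: {S2,S9} | {S0,S4,S6} | {S3,S5,S7} | {S1}.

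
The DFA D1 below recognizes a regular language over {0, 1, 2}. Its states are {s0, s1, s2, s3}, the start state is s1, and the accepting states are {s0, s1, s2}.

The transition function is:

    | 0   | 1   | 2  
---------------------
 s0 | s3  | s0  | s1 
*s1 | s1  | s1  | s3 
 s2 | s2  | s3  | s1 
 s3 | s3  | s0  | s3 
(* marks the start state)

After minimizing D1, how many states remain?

Reachable states from the start: {s0,s1,s3}. Unreachable: {s2} — drop them.
P0 = {s0,s1} | {s3}.
Refine {s0,s1} on symbol 0: members go to different blocks, giving {s0} and {s1}.
The partition is now stable with 3 blocks: {s0} | {s3} | {s1}.

3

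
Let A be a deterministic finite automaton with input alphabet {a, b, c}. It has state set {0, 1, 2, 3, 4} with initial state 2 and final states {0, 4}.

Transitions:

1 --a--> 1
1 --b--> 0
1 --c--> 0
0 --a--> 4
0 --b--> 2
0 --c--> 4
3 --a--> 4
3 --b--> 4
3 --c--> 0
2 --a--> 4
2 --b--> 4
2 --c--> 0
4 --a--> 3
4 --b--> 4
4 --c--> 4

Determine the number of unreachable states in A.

No path from 2 leads to 1; the other 4 states are all reachable.

1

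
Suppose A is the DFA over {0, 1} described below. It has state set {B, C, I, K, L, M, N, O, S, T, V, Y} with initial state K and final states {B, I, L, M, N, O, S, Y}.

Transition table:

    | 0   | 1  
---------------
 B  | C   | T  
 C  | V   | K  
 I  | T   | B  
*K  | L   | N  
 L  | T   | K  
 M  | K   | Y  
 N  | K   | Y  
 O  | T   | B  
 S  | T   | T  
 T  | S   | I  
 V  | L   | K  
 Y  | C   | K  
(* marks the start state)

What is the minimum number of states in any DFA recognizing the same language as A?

States {M,O} cannot be reached from the start state, so discard them.
P0 = {B,I,L,N,S,Y} | {C,K,T,V}.
On input 1, block {B,I,L,N,S,Y} splits into {B,L,S,Y} and {I,N}.
Split {C,K,T,V} by δ(·,0) → {K,T,V} and {C}.
Refine {B,L,S,Y} on symbol 0: members go to different blocks, giving {L,S} and {B,Y}.
On input 1, block {K,T,V} splits into {K,T} and {V}.
Stable partition: {L,S} | {K,T} | {I,N} | {C} | {B,Y} | {V} — 6 equivalence classes.

6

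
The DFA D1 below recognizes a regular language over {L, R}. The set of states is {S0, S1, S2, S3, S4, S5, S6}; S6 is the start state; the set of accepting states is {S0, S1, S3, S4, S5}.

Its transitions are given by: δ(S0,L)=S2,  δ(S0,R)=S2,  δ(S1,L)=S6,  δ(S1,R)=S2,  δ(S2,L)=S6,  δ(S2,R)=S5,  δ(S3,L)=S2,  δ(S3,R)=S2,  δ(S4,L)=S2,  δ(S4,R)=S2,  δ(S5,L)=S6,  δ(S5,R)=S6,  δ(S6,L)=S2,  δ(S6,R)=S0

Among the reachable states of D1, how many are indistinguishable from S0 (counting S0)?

2

States {S1,S3,S4} cannot be reached from the start state, so discard them.
P0 = {S0,S5} | {S2,S6}.
No further refinement is possible. Final partition (2 blocks): {S0,S5} | {S2,S6}.
The equivalence class containing S0 is {S0,S5}, of size 2.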